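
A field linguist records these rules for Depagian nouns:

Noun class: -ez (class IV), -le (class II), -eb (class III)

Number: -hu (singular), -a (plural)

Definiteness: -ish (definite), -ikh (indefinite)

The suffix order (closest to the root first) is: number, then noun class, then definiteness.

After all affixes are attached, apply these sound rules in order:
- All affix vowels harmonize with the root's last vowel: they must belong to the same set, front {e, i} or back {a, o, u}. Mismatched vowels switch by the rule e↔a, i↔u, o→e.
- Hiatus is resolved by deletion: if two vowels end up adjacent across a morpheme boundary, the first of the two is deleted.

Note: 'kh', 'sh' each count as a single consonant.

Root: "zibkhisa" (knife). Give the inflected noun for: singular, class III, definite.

Attach number singular -hu → zibkhisahu.
Attach noun class class III -eb → zibkhisahueb.
Attach definiteness definite -ish → zibkhisahuebish.
Apply vowel harmony: zibkhisahuebish → zibkhisahuabush.
Apply vowel deletion: zibkhisahuabush → zibkhisahabush.

zibkhisahabush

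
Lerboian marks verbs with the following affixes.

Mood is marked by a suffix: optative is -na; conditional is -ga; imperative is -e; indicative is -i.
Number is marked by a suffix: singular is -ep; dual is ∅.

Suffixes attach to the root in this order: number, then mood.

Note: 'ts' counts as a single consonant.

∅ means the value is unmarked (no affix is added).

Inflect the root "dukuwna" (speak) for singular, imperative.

dukuwnaepe

Attach number singular -ep → dukuwnaep.
Attach mood imperative -e → dukuwnaepe.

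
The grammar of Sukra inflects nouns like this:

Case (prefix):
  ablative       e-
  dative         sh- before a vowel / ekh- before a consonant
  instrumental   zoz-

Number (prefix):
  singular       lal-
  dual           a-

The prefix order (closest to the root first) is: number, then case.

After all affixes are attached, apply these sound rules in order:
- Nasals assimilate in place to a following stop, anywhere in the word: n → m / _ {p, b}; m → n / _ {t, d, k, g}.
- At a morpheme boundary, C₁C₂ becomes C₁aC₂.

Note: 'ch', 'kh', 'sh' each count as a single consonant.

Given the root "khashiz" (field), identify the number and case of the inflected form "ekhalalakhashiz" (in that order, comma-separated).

singular, dative

Segment: ekh-lal-khashiz.
number: lal- → singular.
case: sh/ekh- → dative.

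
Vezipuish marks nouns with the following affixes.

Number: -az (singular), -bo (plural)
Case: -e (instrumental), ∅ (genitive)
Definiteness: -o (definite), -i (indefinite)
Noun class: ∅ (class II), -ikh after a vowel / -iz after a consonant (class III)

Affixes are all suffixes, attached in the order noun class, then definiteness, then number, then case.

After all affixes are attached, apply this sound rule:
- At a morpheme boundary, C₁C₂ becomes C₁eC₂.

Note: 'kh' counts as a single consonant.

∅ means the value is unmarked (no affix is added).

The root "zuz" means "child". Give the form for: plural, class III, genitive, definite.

Attach noun class class III -iz (after consonant 'z') → zuziz.
Attach definiteness definite -o → zuzizo.
Attach number plural -bo → zuzizobo.
case = genitive: zero marking, form stays zuzizobo.
Epenthesis: no change.

zuzizobo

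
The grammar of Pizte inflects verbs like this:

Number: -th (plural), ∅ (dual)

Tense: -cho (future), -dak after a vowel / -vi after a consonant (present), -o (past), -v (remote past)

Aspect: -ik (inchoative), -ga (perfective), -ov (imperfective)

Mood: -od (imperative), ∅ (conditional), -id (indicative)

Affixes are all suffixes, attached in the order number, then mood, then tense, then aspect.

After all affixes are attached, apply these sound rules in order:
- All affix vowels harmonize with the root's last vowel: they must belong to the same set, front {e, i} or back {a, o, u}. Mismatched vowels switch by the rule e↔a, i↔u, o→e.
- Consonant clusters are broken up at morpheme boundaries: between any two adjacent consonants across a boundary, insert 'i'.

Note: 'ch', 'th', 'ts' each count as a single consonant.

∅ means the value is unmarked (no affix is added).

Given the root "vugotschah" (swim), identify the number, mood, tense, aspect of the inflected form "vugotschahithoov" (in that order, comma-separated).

Segment: vugotschah-th-o-ov.
number: -th → plural.
mood: ∅ → conditional.
tense: -o → past.
aspect: -ov → imperfective.

plural, conditional, past, imperfective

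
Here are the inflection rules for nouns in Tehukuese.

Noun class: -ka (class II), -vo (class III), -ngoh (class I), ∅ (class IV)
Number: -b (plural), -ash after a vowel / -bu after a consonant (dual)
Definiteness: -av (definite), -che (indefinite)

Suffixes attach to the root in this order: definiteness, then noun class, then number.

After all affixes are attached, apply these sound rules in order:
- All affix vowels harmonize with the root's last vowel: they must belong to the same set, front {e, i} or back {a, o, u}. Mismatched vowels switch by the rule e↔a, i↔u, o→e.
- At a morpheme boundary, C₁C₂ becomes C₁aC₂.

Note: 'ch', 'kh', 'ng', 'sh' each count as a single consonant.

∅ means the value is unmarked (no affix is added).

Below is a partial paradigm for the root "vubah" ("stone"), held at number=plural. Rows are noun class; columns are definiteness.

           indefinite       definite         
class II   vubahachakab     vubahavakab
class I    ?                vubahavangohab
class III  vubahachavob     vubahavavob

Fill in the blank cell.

Attach definiteness indefinite -che → vubahche.
Attach noun class class I -ngoh → vubahchengoh.
Attach number plural -b → vubahchengohb.
Apply vowel harmony: vubahchengohb → vubahchangohb.
Apply epenthesis: vubahchangohb → vubahachangohab.

vubahachangohab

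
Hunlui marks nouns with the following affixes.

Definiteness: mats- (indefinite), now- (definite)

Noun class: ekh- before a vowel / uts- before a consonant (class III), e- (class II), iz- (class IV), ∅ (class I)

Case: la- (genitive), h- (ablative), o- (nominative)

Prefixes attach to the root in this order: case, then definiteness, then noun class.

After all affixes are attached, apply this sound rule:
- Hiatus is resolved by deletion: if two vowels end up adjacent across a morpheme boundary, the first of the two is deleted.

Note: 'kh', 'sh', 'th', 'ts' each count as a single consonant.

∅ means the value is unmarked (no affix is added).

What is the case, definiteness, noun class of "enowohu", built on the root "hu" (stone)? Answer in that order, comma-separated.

Segment: e-now-o-hu.
case: o- → nominative.
definiteness: now- → definite.
noun class: e- → class II.

nominative, definite, class II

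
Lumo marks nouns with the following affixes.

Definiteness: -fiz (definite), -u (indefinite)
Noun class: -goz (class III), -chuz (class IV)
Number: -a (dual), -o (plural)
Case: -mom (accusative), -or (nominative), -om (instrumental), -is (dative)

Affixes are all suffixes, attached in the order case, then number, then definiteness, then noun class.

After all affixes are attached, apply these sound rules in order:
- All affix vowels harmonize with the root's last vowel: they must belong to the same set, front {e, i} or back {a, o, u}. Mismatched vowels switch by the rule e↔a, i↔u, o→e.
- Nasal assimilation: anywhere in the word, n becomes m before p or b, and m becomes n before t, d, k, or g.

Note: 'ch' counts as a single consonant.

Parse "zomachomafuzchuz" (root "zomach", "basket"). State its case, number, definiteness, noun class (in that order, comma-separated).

Segment: zomach-om-a-fiz-chuz.
case: -om → instrumental.
number: -a → dual.
definiteness: -fiz → definite.
noun class: -chuz → class IV.

instrumental, dual, definite, class IV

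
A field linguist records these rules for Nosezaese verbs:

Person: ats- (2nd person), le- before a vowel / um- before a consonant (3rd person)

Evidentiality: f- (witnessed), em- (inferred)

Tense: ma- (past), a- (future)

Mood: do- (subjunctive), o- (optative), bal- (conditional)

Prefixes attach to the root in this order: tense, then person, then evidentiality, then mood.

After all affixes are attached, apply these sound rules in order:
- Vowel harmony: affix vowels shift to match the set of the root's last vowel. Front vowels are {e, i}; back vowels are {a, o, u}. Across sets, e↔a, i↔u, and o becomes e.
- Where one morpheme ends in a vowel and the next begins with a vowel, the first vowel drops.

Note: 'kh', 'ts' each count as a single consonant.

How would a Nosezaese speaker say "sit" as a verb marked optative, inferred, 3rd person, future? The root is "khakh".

Attach tense future a- → akhakh.
Attach person 3rd person le- (before vowel 'a') → leakhakh.
Attach evidentiality inferred em- → emleakhakh.
Attach mood optative o- → oemleakhakh.
Apply vowel harmony: oemleakhakh → oamlaakhakh.
Apply vowel deletion: oamlaakhakh → amlakhakh.

amlakhakh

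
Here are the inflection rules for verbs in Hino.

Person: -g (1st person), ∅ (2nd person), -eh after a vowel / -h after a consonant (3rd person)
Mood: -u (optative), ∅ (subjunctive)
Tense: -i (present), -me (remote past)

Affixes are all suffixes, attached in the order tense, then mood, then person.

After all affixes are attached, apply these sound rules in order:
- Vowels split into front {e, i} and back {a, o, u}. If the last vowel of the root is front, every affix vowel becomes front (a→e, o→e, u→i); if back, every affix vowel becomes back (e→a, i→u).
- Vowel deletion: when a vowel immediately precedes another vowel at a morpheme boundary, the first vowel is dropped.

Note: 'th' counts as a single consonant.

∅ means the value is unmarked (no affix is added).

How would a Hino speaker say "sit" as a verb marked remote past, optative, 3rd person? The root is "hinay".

Attach tense remote past -me → hinayme.
Attach mood optative -u → hinaymeu.
Attach person 3rd person -eh (after vowel 'u') → hinaymeueh.
Apply vowel harmony: hinaymeueh → hinaymauah.
Apply vowel deletion: hinaymauah → hinaymah.

hinaymah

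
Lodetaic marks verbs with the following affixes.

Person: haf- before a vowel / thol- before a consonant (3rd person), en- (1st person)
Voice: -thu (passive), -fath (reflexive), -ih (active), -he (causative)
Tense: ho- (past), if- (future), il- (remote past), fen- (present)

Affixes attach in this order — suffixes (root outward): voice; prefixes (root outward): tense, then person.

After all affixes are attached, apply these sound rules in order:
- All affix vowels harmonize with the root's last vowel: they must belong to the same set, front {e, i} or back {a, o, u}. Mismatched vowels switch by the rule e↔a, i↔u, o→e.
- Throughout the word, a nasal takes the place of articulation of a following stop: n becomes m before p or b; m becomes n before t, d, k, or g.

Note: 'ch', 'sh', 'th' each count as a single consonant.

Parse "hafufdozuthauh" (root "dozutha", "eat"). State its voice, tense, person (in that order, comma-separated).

Segment: haf-if-dozutha-ih.
voice: -ih → active.
tense: if- → future.
person: haf/thol- → 3rd person.

active, future, 3rd person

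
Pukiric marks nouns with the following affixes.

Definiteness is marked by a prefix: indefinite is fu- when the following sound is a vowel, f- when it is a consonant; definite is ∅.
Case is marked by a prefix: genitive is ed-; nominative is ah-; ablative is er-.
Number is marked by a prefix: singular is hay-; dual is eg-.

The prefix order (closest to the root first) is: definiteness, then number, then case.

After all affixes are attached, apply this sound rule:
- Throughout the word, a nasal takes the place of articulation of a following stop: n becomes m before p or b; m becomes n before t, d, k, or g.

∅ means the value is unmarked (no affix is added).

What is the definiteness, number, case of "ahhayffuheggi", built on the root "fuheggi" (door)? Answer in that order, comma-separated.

Segment: ah-hay-f-fuheggi.
definiteness: fu/f- → indefinite.
number: hay- → singular.
case: ah- → nominative.

indefinite, singular, nominative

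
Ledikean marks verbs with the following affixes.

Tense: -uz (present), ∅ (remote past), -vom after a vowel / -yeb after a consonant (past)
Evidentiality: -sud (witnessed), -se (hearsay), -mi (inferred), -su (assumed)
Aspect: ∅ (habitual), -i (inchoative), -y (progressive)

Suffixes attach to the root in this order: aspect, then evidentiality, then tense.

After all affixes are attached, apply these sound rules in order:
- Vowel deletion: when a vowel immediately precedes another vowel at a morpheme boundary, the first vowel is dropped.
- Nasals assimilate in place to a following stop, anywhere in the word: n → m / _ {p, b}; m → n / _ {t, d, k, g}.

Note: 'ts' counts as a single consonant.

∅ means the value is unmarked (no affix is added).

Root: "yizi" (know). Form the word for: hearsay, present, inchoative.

yizisuz

Attach aspect inchoative -i → yizii.
Attach evidentiality hearsay -se → yiziise.
Attach tense present -uz → yiziiseuz.
Apply vowel deletion: yiziiseuz → yizisuz.
Nasal assimilation: no change.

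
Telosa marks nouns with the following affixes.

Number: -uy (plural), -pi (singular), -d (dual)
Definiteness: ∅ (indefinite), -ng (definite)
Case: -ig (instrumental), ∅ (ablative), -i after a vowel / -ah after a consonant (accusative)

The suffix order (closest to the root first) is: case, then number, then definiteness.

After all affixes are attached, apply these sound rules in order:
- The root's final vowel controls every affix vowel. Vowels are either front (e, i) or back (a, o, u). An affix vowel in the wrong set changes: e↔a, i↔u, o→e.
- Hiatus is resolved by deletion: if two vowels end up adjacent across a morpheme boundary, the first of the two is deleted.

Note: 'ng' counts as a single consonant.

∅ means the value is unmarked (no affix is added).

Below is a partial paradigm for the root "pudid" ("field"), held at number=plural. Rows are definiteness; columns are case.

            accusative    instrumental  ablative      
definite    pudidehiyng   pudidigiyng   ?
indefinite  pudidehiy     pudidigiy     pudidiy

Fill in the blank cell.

case = ablative: zero marking, form stays pudid.
Attach number plural -uy → pudiduy.
Attach definiteness definite -ng → pudiduyng.
Apply vowel harmony: pudiduyng → pudidiyng.
Vowel deletion: no change.

pudidiyng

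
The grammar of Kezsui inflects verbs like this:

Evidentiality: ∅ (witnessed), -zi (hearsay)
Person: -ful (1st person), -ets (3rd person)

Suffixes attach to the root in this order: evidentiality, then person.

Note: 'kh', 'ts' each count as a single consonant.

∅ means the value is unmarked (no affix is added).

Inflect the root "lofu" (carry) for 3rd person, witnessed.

evidentiality = witnessed: zero marking, form stays lofu.
Attach person 3rd person -ets → lofuets.

lofuets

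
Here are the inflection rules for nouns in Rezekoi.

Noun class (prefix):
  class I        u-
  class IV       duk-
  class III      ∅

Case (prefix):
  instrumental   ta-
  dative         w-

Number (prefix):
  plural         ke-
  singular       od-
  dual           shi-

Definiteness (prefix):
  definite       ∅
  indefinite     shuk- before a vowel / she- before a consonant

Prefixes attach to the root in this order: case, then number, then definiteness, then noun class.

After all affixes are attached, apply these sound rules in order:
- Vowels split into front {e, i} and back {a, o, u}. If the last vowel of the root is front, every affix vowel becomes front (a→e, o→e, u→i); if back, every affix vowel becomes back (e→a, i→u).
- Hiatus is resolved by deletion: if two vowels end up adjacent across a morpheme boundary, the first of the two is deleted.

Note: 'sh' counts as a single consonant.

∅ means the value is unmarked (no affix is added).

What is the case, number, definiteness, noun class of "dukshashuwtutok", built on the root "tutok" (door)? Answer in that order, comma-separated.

Segment: duk-she-shi-w-tutok.
case: w- → dative.
number: shi- → dual.
definiteness: shuk/she- → indefinite.
noun class: duk- → class IV.

dative, dual, indefinite, class IV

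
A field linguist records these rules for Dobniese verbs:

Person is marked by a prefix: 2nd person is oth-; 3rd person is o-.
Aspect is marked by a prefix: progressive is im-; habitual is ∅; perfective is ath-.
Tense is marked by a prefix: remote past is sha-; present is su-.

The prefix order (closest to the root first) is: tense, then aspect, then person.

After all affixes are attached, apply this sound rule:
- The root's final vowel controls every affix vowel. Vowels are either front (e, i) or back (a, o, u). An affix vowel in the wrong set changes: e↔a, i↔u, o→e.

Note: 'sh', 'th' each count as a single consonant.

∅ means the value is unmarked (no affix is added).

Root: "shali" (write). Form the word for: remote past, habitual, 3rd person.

Attach tense remote past sha- → shashali.
aspect = habitual: zero marking, form stays shashali.
Attach person 3rd person o- → oshashali.
Apply vowel harmony: oshashali → esheshali.

esheshali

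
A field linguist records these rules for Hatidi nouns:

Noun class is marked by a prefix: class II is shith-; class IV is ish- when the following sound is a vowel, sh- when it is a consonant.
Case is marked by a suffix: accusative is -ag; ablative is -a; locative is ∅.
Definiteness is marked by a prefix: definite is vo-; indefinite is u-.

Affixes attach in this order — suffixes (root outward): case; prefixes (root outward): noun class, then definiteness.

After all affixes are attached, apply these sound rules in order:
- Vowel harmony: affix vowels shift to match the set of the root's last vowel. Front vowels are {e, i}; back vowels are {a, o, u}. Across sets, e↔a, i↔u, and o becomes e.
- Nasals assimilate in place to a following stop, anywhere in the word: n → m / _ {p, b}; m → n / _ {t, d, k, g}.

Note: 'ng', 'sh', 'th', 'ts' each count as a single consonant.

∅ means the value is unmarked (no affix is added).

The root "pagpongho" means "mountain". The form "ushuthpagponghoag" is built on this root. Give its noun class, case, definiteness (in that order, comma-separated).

Segment: u-shith-pagpongho-ag.
noun class: shith- → class II.
case: -ag → accusative.
definiteness: u- → indefinite.

class II, accusative, indefinite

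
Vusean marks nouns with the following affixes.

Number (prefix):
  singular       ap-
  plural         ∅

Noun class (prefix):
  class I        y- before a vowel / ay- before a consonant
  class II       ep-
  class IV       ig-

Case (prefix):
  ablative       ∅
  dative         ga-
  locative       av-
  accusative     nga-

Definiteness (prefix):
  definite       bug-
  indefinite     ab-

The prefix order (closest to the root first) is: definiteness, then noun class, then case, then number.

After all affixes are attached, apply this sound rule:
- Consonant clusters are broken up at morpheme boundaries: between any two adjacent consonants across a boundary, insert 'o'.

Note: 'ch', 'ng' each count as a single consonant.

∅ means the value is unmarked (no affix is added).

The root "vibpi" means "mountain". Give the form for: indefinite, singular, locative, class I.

Attach definiteness indefinite ab- → abvibpi.
Attach noun class class I y- (before vowel 'a') → yabvibpi.
Attach case locative av- → avyabvibpi.
Attach number singular ap- → apavyabvibpi.
Apply epenthesis: apavyabvibpi → apavoyabovibpi.

apavoyabovibpi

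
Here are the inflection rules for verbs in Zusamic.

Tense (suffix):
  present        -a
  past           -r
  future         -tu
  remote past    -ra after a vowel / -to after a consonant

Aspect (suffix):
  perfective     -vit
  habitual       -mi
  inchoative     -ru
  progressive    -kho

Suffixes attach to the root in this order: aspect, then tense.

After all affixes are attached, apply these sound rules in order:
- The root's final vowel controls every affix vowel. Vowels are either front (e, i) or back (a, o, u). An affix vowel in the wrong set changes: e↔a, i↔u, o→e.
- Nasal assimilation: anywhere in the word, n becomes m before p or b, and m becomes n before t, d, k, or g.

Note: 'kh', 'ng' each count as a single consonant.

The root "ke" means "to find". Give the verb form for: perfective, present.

Attach aspect perfective -vit → kevit.
Attach tense present -a → kevita.
Apply vowel harmony: kevita → kevite.
Nasal assimilation: no change.

kevite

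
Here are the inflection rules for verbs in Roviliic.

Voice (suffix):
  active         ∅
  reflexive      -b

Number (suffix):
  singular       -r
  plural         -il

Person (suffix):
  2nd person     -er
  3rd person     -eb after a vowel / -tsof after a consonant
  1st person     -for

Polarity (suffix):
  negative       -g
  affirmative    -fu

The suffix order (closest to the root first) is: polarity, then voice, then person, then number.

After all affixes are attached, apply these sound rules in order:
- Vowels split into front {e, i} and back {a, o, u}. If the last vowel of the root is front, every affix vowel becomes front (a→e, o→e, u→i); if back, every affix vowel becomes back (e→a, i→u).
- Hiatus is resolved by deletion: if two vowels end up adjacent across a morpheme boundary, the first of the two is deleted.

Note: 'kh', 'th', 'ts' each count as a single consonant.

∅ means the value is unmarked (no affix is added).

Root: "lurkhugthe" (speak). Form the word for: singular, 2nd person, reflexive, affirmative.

lurkhugthefiberr

Attach polarity affirmative -fu → lurkhugthefu.
Attach voice reflexive -b → lurkhugthefub.
Attach person 2nd person -er → lurkhugthefuber.
Attach number singular -r → lurkhugthefuberr.
Apply vowel harmony: lurkhugthefuberr → lurkhugthefiberr.
Vowel deletion: no change.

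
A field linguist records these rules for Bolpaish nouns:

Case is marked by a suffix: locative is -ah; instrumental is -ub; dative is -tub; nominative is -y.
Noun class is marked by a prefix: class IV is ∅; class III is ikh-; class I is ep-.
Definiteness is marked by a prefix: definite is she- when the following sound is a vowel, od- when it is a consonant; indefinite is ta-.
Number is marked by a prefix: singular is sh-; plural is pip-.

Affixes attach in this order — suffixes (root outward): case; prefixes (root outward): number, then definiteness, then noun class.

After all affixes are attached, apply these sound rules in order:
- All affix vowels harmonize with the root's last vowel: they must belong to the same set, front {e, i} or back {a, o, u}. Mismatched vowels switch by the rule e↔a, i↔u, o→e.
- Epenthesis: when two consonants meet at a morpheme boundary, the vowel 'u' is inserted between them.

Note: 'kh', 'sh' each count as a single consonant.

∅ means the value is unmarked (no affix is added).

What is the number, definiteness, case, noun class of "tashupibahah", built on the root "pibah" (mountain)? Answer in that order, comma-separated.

singular, indefinite, locative, class IV

Segment: ta-sh-pibah-ah.
number: sh- → singular.
definiteness: ta- → indefinite.
case: -ah → locative.
noun class: ∅ → class IV.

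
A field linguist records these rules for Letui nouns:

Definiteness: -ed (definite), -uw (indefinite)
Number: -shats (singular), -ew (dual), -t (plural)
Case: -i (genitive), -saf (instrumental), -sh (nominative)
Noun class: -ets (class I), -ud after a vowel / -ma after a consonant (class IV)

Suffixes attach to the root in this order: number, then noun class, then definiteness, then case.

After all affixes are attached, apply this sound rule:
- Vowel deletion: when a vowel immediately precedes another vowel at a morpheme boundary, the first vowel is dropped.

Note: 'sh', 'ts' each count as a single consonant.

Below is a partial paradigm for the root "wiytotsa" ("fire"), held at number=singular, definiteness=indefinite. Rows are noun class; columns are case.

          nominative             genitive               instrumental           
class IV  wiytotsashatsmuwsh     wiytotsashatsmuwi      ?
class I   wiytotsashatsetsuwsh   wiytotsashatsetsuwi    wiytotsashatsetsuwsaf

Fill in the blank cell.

wiytotsashatsmuwsaf

Attach number singular -shats → wiytotsashats.
Attach noun class class IV -ma (after consonant 'ts') → wiytotsashatsma.
Attach definiteness indefinite -uw → wiytotsashatsmauw.
Attach case instrumental -saf → wiytotsashatsmauwsaf.
Apply vowel deletion: wiytotsashatsmauwsaf → wiytotsashatsmuwsaf.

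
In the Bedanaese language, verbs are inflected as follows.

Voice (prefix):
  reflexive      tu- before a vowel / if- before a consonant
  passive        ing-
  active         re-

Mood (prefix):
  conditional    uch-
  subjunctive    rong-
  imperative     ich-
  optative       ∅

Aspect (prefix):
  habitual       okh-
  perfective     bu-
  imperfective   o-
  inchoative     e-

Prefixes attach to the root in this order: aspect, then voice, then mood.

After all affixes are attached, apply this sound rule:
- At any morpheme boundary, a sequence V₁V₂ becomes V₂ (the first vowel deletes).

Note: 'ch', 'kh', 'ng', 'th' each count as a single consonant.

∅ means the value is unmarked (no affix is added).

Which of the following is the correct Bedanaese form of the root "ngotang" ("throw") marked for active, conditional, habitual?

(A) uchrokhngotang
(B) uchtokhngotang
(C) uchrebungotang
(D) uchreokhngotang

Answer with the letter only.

A

Attach aspect habitual okh- → okhngotang.
Attach voice active re- → reokhngotang.
Attach mood conditional uch- → uchreokhngotang.
Apply vowel deletion: uchreokhngotang → uchrokhngotang.
So the correct form is uchrokhngotang, option (A).
(D) uchreokhngotang is wrong: it fails to apply the sound rule(s).
(C) uchrebungotang is wrong: it uses perfective instead of habitual for aspect.
(B) uchtokhngotang is wrong: it uses reflexive instead of active for voice.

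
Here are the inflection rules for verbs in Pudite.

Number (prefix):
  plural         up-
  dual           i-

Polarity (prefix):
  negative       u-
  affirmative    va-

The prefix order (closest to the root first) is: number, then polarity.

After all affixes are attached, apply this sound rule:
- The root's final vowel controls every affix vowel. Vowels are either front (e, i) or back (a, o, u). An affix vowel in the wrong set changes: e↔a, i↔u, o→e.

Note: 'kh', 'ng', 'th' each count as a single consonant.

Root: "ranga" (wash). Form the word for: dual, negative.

uuranga

Attach number dual i- → iranga.
Attach polarity negative u- → uiranga.
Apply vowel harmony: uiranga → uuranga.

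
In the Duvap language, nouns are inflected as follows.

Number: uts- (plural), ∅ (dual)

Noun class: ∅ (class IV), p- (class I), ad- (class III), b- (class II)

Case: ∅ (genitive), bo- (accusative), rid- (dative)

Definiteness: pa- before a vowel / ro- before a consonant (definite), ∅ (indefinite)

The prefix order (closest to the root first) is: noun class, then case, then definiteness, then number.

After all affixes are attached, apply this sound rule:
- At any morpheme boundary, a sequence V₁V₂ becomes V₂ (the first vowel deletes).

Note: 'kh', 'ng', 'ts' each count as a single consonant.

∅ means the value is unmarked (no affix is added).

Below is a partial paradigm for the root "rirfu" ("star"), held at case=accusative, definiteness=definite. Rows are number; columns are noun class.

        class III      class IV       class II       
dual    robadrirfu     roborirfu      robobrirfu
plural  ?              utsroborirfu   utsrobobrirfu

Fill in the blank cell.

Attach noun class class III ad- → adrirfu.
Attach case accusative bo- → boadrirfu.
Attach definiteness definite ro- (before consonant 'b') → roboadrirfu.
Attach number plural uts- → utsroboadrirfu.
Apply vowel deletion: utsroboadrirfu → utsrobadrirfu.

utsrobadrirfu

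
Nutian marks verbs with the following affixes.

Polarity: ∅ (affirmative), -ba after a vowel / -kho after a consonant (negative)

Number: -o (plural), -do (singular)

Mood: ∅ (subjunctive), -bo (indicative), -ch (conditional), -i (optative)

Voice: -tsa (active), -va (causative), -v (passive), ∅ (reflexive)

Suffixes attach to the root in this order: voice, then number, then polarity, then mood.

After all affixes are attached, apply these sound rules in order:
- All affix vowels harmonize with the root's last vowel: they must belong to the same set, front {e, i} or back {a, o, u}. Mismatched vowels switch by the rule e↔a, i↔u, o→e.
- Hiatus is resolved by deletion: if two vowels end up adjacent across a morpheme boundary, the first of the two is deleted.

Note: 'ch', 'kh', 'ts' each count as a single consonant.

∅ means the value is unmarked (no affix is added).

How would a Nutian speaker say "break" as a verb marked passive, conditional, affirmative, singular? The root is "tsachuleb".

Attach voice passive -v → tsachulebv.
Attach number singular -do → tsachulebvdo.
polarity = affirmative: zero marking, form stays tsachulebvdo.
Attach mood conditional -ch → tsachulebvdoch.
Apply vowel harmony: tsachulebvdoch → tsachulebvdech.
Vowel deletion: no change.

tsachulebvdech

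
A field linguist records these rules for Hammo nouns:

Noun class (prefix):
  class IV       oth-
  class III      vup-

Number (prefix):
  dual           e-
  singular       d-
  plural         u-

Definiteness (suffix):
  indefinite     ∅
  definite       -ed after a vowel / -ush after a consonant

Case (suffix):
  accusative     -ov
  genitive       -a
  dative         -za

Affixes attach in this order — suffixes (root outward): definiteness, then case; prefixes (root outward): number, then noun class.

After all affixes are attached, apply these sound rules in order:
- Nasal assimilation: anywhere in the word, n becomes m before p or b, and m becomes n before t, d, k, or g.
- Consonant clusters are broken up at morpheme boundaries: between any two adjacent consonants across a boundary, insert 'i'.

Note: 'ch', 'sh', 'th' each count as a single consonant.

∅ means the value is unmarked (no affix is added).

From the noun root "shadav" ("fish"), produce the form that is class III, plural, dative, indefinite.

vupushadaviza

Attach number plural u- → ushadav.
Attach noun class class III vup- → vupushadav.
definiteness = indefinite: zero marking, form stays vupushadav.
Attach case dative -za → vupushadavza.
Nasal assimilation: no change.
Apply epenthesis: vupushadavza → vupushadaviza.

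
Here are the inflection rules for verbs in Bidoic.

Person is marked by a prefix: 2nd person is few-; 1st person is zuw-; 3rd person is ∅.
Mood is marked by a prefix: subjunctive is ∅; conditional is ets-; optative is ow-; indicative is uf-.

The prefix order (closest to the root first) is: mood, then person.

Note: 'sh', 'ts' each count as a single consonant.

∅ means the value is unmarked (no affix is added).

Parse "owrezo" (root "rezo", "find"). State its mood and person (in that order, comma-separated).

Segment: ow-rezo.
mood: ow- → optative.
person: ∅ → 3rd person.

optative, 3rd person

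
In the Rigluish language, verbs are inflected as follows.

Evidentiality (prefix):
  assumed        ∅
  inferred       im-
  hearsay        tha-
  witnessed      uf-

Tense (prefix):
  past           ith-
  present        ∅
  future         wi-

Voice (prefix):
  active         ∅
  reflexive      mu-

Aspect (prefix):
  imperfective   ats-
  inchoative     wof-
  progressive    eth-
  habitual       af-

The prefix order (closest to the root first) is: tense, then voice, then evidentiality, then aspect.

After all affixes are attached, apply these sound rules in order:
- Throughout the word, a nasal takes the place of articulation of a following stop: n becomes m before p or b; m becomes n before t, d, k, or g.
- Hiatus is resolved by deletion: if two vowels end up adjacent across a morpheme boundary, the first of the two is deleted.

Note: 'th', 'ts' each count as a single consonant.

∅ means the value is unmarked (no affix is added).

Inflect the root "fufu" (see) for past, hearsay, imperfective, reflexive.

Attach tense past ith- → ithfufu.
Attach voice reflexive mu- → muithfufu.
Attach evidentiality hearsay tha- → thamuithfufu.
Attach aspect imperfective ats- → atsthamuithfufu.
Nasal assimilation: no change.
Apply vowel deletion: atsthamuithfufu → atsthamithfufu.

atsthamithfufu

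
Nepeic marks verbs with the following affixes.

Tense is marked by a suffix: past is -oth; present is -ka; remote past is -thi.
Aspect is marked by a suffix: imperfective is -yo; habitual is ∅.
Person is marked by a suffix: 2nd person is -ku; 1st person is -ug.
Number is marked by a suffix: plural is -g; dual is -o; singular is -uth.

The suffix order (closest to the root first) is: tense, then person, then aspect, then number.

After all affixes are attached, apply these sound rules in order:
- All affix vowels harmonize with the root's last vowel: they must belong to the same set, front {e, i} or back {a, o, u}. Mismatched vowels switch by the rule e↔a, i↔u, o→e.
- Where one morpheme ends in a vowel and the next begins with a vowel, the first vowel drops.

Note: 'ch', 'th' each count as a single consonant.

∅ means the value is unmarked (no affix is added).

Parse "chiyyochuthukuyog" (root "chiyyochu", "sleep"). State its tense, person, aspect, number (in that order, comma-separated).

Segment: chiyyochu-thi-ku-yo-g.
tense: -thi → remote past.
person: -ku → 2nd person.
aspect: -yo → imperfective.
number: -g → plural.

remote past, 2nd person, imperfective, plural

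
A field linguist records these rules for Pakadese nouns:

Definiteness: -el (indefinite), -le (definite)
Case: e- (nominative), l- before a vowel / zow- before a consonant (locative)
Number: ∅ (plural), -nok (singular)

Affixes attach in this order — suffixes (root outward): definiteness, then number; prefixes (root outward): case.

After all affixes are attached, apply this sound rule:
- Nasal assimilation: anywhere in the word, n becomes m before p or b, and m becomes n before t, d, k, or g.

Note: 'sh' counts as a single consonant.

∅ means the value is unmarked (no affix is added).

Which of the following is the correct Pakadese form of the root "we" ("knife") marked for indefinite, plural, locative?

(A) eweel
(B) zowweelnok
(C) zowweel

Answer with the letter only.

Attach definiteness indefinite -el → weel.
number = plural: zero marking, form stays weel.
Attach case locative zow- (before consonant 'w') → zowweel.
Nasal assimilation: no change.
So the correct form is zowweel, option (C).
(A) eweel is wrong: it uses nominative instead of locative for case.
(B) zowweelnok is wrong: it uses singular instead of plural for number.

C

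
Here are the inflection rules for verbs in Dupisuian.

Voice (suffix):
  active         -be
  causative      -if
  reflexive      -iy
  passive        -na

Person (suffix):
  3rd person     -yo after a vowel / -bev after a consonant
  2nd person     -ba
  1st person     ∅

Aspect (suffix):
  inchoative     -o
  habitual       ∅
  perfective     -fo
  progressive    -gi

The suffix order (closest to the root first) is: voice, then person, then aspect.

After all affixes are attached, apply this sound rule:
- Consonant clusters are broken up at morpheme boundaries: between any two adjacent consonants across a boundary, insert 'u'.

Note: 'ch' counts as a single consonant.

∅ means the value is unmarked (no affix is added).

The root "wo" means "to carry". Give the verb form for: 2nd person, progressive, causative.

woifubagi

Attach voice causative -if → woif.
Attach person 2nd person -ba → woifba.
Attach aspect progressive -gi → woifbagi.
Apply epenthesis: woifbagi → woifubagi.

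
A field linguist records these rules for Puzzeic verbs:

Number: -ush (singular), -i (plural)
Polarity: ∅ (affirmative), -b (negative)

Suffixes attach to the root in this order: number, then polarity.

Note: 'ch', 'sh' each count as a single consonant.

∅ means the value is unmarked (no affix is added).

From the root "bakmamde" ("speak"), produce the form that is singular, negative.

bakmamdeushb

Attach number singular -ush → bakmamdeush.
Attach polarity negative -b → bakmamdeushb.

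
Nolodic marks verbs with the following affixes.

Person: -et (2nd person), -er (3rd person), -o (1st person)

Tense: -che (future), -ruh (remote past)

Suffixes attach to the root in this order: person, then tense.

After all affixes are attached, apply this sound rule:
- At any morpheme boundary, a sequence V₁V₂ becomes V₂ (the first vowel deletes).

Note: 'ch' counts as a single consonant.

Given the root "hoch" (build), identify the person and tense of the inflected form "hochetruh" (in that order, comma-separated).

Segment: hoch-et-ruh.
person: -et → 2nd person.
tense: -ruh → remote past.

2nd person, remote past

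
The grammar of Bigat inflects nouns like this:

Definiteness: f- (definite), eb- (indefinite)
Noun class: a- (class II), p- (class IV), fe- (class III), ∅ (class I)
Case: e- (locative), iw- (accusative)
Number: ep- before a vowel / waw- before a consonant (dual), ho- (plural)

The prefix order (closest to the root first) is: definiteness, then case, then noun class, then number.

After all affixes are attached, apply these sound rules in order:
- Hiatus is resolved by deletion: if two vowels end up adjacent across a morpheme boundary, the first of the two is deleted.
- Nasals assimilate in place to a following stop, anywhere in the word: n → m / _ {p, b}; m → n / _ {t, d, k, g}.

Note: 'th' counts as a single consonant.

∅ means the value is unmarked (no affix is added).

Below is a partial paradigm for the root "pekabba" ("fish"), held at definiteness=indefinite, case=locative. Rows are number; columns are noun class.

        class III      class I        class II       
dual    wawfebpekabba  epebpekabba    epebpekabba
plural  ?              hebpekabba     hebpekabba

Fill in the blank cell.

Attach definiteness indefinite eb- → ebpekabba.
Attach case locative e- → eebpekabba.
Attach noun class class III fe- → feeebpekabba.
Attach number plural ho- → hofeeebpekabba.
Apply vowel deletion: hofeeebpekabba → hofebpekabba.
Nasal assimilation: no change.

hofebpekabba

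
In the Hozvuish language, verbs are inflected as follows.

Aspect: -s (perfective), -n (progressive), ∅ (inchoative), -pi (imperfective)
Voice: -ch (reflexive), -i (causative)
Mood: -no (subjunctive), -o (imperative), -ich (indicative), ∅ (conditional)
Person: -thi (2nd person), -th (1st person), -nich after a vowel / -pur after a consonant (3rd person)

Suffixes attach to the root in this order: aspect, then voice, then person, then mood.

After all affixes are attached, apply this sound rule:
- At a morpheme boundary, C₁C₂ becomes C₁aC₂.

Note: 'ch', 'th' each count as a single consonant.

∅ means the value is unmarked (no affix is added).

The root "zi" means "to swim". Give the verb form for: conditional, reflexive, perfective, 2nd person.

Attach aspect perfective -s → zis.
Attach voice reflexive -ch → zisch.
Attach person 2nd person -thi → zischthi.
mood = conditional: zero marking, form stays zischthi.
Apply epenthesis: zischthi → zisachathi.

zisachathi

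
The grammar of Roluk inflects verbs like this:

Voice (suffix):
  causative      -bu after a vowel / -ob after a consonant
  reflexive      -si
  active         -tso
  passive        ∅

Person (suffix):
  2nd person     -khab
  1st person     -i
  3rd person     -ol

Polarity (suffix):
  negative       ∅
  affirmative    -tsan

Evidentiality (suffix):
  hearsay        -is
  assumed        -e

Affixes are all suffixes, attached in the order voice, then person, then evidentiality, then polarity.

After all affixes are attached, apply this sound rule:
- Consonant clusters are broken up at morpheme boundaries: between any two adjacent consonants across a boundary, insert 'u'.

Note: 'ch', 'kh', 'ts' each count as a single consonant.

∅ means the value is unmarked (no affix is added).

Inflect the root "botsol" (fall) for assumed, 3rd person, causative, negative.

botsolobole

Attach voice causative -ob (after consonant 'l') → botsolob.
Attach person 3rd person -ol → botsolobol.
Attach evidentiality assumed -e → botsolobole.
polarity = negative: zero marking, form stays botsolobole.
Epenthesis: no change.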